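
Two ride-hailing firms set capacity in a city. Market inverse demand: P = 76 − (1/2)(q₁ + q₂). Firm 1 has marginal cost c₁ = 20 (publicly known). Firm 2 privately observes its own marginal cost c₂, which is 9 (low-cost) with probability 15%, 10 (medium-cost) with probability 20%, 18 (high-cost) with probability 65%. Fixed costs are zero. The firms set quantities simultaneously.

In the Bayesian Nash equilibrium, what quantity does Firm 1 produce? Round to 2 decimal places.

34.03

Firm 2 with cost c maximizes (76 − (1/2)(q₁+q₂) − c)·q₂, giving q₂(c) = (76 − c − (1/2)q₁).
E[c₂] = 0.15·9 + 0.2·10 + 0.65·18 = 15.05
Firm 1's FOC against E[q₂] yields q₁ = (76 − 2·20 + E[c₂])/(3/2) = (76 − 40 + 15.05)/(3/2) = 34.0333.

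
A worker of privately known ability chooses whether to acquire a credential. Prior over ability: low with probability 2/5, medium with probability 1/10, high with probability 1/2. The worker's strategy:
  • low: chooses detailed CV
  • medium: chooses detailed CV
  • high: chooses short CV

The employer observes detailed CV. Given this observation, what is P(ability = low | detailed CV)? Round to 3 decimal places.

0.800

P(detailed CV) = (2/5)·1 + (1/10)·1 + (1/2)·0 = 1/2
P(low | detailed CV) = ((2/5)·1) / (1/2) = (2/5) / (1/2) = 4/5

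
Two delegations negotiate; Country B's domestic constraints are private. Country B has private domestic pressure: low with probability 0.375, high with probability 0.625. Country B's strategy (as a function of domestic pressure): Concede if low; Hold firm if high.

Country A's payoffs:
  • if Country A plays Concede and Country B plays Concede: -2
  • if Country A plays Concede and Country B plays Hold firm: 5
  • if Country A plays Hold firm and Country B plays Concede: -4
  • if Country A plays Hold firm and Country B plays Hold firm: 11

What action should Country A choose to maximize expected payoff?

Hold firm

Compute Country A's expected payoff for each action, taking the expectation over Country B's type.
E[Concede] = 0.375·(-2) + 0.625·(5) = 2.375
E[Hold firm] = 0.375·(-4) + 0.625·(11) = 5.375
Best response: Hold firm (5.375 is the largest).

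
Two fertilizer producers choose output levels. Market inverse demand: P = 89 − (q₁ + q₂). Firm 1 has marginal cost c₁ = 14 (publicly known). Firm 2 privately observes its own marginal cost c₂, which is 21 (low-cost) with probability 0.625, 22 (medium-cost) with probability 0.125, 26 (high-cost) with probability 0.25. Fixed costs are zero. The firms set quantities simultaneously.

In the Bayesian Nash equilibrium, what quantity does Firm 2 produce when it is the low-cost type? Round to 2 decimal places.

20.10

Each type of Firm 2 best-responds to q₁; Firm 1 best-responds to the expected q₂ over Firm 2's types.
Firm 2 with cost c maximizes (89 − (q₁+q₂) − c)·q₂, giving q₂(c) = (89 − c − q₁)/2.
E[c₂] = 0.625·21 + 0.125·22 + 0.25·26 = 22.375
Firm 1's FOC against E[q₂] yields q₁ = (89 − 2·14 + E[c₂])/3 = (89 − 28 + 22.375)/3 = 27.7917.
q₂(low-cost) = (89 − 21 − 27.7917)/2 = 20.1042.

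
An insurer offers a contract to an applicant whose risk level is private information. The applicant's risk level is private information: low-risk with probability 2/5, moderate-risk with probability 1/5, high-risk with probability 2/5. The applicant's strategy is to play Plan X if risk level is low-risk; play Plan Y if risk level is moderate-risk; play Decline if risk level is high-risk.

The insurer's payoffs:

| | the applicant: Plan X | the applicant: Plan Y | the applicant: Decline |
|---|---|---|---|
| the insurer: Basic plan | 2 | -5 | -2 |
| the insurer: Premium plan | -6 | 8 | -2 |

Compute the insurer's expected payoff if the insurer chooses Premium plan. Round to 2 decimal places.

-1.60

E[Premium plan] = 2/5·(-6) + 1/5·8 + 2/5·(-2) = (-12/5) + 8/5 + (-4/5) = -8/5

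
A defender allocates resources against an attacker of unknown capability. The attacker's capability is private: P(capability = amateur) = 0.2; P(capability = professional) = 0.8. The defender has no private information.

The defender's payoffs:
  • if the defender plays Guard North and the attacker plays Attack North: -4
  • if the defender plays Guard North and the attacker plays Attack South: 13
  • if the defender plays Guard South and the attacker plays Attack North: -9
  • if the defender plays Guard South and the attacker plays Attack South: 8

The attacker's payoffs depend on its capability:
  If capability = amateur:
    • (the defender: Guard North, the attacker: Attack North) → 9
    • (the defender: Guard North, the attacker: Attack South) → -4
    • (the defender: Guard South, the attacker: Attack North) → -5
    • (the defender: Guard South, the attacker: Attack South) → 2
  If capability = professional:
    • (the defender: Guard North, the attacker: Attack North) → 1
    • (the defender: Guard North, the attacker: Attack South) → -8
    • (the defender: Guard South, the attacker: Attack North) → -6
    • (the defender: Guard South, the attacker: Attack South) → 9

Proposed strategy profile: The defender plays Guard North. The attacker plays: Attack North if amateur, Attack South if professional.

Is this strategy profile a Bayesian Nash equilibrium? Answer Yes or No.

No

A profile is a BNE iff every type of every player is best-responding given beliefs about the other side.
The defender plays Guard North: E[Guard North] = 0.2·(-4) + 0.8·(13) = 9.6; E[Guard South] = 4.6. Best-responding. ✓
The attacker (capability amateur), facing Guard North: Attack North gives 9, Attack South gives -4. Proposed Attack North is best. ✓
The attacker (capability professional), facing Guard North: Attack North gives 1, Attack South gives -8. Proposed Attack South is not best — profitable deviation exists. ✗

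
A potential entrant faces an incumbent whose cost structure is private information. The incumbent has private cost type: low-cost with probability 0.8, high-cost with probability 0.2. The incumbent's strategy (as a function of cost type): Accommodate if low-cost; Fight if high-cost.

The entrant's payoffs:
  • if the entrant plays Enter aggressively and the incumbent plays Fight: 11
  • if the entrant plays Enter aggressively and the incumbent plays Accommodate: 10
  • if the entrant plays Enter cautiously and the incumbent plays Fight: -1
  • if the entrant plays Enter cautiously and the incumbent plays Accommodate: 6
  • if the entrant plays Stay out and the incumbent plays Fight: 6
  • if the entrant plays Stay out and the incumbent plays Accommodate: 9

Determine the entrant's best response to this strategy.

E[Enter aggressively] = 0.8·(10) + 0.2·(11) = 10.2
E[Enter cautiously] = 0.8·(6) + 0.2·(-1) = 4.6
E[Stay out] = 0.8·(9) + 0.2·(6) = 8.4
Best response: Enter aggressively (10.2 is the largest).

Enter aggressively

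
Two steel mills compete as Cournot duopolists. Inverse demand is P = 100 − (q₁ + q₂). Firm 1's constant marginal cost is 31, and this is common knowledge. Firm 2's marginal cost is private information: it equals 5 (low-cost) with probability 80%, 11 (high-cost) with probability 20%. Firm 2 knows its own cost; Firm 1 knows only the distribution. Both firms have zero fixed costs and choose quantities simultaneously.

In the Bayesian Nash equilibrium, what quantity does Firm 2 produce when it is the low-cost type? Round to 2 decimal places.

Each type of Firm 2 best-responds to q₁; Firm 1 best-responds to the expected q₂ over Firm 2's types.
Firm 2 with cost c maximizes (100 − (q₁+q₂) − c)·q₂, giving q₂(c) = (100 − c − q₁)/2.
E[c₂] = 0.8·5 + 0.2·11 = 6.2
Firm 1's FOC against E[q₂] yields q₁ = (100 − 2·31 + E[c₂])/3 = (100 − 62 + 6.2)/3 = 14.7333.
q₂(low-cost) = (100 − 5 − 14.7333)/2 = 40.1333.

40.13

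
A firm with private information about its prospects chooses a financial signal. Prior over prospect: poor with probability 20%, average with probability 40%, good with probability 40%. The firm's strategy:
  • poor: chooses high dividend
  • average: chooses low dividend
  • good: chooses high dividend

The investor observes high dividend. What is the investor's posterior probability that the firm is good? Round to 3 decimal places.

0.667

P(high dividend) = 0.2·1 + 0.4·0 + 0.4·1 = 0.6
P(good | high dividend) = (0.4·1) / 0.6 = 0.4 / 0.6 = 0.666667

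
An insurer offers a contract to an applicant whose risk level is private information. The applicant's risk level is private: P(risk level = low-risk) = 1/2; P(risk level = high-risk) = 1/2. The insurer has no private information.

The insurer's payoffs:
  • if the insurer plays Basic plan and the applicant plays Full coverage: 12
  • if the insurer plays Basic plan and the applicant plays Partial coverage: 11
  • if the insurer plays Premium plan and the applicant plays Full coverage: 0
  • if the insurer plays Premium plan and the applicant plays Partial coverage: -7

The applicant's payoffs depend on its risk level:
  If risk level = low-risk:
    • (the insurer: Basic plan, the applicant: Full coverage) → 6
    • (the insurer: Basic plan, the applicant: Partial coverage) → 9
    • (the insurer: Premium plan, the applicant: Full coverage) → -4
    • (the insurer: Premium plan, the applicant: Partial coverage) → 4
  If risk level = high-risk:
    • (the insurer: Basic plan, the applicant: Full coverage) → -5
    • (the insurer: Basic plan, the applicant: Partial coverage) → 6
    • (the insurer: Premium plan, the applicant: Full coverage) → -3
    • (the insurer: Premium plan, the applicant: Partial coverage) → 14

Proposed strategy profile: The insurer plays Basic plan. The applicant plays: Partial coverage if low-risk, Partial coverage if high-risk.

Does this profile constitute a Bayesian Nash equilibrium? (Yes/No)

Yes

A profile is a BNE iff every type of every player is best-responding given beliefs about the other side.
The insurer plays Basic plan: E[Basic plan] = 1/2·(11) + 1/2·(11) = 11; E[Premium plan] = -7. Best-responding. ✓
The applicant (risk level low-risk), facing Basic plan: Full coverage gives 6, Partial coverage gives 9. Proposed Partial coverage is best. ✓
The applicant (risk level high-risk), facing Basic plan: Full coverage gives -5, Partial coverage gives 6. Proposed Partial coverage is best. ✓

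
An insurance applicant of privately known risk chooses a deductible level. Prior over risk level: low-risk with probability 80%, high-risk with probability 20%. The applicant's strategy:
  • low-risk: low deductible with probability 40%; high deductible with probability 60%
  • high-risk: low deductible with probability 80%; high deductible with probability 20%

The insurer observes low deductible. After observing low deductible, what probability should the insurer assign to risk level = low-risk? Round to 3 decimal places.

0.667

P(low deductible) = 0.8·0.4 + 0.2·0.8 = 0.48
P(low-risk | low deductible) = (0.8·0.4) / 0.48 = 0.32 / 0.48 = 0.666667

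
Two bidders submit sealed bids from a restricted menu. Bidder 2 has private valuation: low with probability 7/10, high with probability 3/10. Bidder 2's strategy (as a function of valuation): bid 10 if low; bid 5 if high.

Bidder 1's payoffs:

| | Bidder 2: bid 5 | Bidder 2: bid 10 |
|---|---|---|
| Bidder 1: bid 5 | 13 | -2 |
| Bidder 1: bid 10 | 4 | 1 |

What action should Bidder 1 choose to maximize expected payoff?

E[bid 5] = 7/10·(-2) + 3/10·(13) = 5/2
E[bid 10] = 7/10·(1) + 3/10·(4) = 19/10
Best response: bid 5 (5/2 is the largest).

bid 5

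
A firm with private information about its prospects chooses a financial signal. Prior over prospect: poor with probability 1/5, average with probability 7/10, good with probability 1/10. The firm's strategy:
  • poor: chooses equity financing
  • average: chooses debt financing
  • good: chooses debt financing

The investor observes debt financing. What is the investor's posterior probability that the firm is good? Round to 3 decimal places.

0.125

P(debt financing) = (1/5)·0 + (7/10)·1 + (1/10)·1 = 4/5
P(good | debt financing) = ((1/10)·1) / (4/5) = (1/10) / (4/5) = 1/8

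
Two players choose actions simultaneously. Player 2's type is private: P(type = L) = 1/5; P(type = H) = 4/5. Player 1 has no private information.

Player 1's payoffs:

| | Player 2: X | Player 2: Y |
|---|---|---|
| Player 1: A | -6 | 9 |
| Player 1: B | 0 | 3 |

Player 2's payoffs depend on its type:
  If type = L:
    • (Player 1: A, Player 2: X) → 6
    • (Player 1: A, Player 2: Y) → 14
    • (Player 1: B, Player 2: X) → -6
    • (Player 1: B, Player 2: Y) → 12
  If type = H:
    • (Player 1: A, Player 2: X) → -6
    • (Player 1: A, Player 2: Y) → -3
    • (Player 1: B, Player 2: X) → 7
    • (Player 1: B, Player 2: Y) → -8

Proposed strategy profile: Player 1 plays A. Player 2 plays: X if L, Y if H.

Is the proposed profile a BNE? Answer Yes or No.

No

Player 1 plays A: E[A] = 1/5·(-6) + 4/5·(9) = 6; E[B] = 12/5. Best-responding. ✓
Player 2 (type L), facing A: X gives 6, Y gives 14. Proposed X is not best — profitable deviation exists. ✗
Player 2 (type H), facing A: X gives -6, Y gives -3. Proposed Y is best. ✓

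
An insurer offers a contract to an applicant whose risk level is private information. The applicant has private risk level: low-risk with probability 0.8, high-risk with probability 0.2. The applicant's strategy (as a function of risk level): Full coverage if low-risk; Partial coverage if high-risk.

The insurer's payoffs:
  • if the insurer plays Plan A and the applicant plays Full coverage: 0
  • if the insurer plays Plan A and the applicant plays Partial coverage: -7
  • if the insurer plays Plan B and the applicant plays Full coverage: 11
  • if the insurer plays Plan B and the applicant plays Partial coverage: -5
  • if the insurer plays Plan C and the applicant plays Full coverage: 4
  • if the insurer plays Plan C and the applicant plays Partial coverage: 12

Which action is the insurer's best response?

Plan B

Compute the insurer's expected payoff for each action, taking the expectation over the applicant's type.
E[Plan A] = 0.8·(0) + 0.2·(-7) = -1.4
E[Plan B] = 0.8·(11) + 0.2·(-5) = 7.8
E[Plan C] = 0.8·(4) + 0.2·(12) = 5.6
Best response: Plan B (7.8 is the largest).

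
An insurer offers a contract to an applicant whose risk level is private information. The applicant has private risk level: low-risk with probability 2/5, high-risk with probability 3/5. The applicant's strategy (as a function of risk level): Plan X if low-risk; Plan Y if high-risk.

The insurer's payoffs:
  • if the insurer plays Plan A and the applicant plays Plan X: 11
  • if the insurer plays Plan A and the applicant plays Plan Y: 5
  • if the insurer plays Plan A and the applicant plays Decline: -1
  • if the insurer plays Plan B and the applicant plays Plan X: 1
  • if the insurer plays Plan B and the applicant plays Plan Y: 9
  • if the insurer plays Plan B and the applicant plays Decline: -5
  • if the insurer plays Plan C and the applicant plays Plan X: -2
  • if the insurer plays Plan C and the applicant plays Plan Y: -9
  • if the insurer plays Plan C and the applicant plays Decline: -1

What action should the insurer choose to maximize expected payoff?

E[Plan A] = 2/5·(11) + 3/5·(5) = 37/5
E[Plan B] = 2/5·(1) + 3/5·(9) = 29/5
E[Plan C] = 2/5·(-2) + 3/5·(-9) = -31/5
Best response: Plan A (37/5 is the largest).

Plan A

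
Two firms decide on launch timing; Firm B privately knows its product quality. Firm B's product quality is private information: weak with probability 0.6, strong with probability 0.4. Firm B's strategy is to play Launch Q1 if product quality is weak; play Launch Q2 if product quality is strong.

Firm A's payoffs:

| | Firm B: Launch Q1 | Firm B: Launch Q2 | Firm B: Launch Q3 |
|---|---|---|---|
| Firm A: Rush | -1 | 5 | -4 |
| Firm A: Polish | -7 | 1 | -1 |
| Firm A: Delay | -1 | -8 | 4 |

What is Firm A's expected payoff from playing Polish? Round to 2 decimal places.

-3.80

Take the expectation over Firm B's product quality, weighting each type's action by its prior probability.
E[Polish] = 0.6·(-7) + 0.4·1 = (-4.2) + 0.4 = -3.8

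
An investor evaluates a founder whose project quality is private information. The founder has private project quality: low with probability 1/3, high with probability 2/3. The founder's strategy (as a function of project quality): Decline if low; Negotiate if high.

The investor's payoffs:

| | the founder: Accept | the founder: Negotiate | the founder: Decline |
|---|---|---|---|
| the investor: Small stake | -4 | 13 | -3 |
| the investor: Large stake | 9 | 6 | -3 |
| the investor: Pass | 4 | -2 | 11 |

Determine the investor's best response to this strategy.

Small stake

E[Small stake] = 1/3·(-3) + 2/3·(13) = 23/3
E[Large stake] = 1/3·(-3) + 2/3·(6) = 3
E[Pass] = 1/3·(11) + 2/3·(-2) = 7/3
Best response: Small stake (23/3 is the largest).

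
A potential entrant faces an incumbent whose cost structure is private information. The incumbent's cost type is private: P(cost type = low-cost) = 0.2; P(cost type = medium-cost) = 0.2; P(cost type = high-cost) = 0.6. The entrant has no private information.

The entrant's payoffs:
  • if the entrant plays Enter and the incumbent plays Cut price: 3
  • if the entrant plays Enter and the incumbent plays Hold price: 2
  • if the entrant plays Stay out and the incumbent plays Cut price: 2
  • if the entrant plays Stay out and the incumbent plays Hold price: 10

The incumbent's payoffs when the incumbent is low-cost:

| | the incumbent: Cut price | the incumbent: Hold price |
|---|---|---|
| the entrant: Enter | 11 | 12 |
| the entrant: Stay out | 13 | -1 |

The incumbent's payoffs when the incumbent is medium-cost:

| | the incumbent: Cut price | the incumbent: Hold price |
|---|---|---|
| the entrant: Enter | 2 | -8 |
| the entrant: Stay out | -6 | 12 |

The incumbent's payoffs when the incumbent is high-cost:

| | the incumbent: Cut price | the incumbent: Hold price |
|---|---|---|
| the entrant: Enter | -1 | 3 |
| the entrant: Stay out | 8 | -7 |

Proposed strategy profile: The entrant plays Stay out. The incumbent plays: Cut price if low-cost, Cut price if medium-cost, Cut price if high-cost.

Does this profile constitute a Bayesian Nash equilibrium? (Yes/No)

No

The entrant plays Stay out: E[Stay out] = 0.2·(2) + 0.2·(2) + 0.6·(2) = 2; E[Enter] = 3. Not best-responding. ✗
The incumbent (cost type low-cost), facing Stay out: Cut price gives 13, Hold price gives -1. Proposed Cut price is best. ✓
The incumbent (cost type medium-cost), facing Stay out: Cut price gives -6, Hold price gives 12. Proposed Cut price is not best — profitable deviation exists. ✗
The incumbent (cost type high-cost), facing Stay out: Cut price gives 8, Hold price gives -7. Proposed Cut price is best. ✓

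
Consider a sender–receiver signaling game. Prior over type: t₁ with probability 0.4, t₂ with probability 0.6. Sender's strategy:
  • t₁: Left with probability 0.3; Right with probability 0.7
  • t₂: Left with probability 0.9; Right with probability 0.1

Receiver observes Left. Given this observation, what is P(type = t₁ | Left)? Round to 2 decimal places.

Apply Bayes' rule using the sender's strategy as the likelihood.
P(Left) = 0.4·0.3 + 0.6·0.9 = 0.66
P(t₁ | Left) = (0.4·0.3) / 0.66 = 0.12 / 0.66 = 0.181818

0.18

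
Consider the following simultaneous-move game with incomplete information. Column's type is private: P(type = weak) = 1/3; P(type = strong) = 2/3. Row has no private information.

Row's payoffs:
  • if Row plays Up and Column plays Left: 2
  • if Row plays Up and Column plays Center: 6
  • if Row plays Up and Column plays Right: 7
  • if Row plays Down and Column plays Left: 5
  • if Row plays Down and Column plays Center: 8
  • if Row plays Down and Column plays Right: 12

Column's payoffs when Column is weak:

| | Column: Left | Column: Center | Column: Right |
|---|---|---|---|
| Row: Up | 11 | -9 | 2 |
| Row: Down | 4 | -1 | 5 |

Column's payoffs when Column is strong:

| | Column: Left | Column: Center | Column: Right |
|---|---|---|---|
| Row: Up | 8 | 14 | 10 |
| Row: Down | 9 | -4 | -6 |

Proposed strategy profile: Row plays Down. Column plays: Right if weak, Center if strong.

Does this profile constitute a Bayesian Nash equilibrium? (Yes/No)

No

Row plays Down: E[Down] = 1/3·(12) + 2/3·(8) = 28/3; E[Up] = 19/3. Best-responding. ✓
Column (type weak), facing Down: Left gives 4, Center gives -1, Right gives 5. Proposed Right is best. ✓
Column (type strong), facing Down: Left gives 9, Center gives -4, Right gives -6. Proposed Center is not best — profitable deviation exists. ✗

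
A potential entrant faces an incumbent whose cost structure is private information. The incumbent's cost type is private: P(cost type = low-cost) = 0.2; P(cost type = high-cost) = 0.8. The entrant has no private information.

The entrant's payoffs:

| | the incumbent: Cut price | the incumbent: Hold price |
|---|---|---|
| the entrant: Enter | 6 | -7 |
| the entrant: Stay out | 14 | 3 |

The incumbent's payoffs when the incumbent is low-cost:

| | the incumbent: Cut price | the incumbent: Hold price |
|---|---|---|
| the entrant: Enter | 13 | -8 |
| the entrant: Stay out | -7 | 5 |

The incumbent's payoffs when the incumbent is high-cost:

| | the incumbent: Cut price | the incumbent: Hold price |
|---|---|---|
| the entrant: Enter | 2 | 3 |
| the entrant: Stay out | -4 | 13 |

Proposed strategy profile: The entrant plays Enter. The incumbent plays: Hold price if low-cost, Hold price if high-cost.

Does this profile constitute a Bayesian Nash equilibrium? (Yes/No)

No

The entrant plays Enter: E[Enter] = 0.2·(-7) + 0.8·(-7) = -7; E[Stay out] = 3. Not best-responding. ✗
The incumbent (cost type low-cost), facing Enter: Cut price gives 13, Hold price gives -8. Proposed Hold price is not best — profitable deviation exists. ✗
The incumbent (cost type high-cost), facing Enter: Cut price gives 2, Hold price gives 3. Proposed Hold price is best. ✓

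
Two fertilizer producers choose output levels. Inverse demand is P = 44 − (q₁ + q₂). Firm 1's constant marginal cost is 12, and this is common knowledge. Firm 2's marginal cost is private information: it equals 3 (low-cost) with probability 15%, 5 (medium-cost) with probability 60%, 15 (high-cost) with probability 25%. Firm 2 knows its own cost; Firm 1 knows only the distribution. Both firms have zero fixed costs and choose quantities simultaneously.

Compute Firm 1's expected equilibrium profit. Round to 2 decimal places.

Type-c best response for Firm 2: q₂(c) = (44 − c)/2 − q₁/2.
Firm 1 maximizes expected profit; its first-order condition is 44 − 2q₁ − E[q₂] − 12 = 0.
Substituting E[q₂] and solving: E[c₂] = 7.2, so q₁ = (44 − 2·12 + 7.2)/3 = 9.06667.
E[P] = 44 − (q₁ + E[q₂]) = 21.0667; Firm 1's expected profit = (E[P] − 12)·q₁ = (21.0667 − 12)·9.06667 = 82.2044.

82.20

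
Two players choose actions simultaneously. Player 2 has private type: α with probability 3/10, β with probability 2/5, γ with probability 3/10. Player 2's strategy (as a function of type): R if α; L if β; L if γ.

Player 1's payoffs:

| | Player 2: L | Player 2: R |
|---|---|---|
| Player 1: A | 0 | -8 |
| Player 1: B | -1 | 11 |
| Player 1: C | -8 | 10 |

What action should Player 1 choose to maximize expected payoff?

E[A] = 3/10·(-8) + 2/5·(0) + 3/10·(0) = -12/5
E[B] = 3/10·(11) + 2/5·(-1) + 3/10·(-1) = 13/5
E[C] = 3/10·(10) + 2/5·(-8) + 3/10·(-8) = -13/5
Best response: B (13/5 is the largest).

B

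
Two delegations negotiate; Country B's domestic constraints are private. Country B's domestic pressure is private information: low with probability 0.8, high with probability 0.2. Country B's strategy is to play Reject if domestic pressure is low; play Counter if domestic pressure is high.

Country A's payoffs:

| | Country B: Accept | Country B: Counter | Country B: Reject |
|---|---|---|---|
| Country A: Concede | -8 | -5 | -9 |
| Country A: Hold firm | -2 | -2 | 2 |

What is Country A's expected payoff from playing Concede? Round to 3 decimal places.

-8.200

E[Concede] = 0.8·(-9) + 0.2·(-5) = (-7.2) + (-1) = -8.2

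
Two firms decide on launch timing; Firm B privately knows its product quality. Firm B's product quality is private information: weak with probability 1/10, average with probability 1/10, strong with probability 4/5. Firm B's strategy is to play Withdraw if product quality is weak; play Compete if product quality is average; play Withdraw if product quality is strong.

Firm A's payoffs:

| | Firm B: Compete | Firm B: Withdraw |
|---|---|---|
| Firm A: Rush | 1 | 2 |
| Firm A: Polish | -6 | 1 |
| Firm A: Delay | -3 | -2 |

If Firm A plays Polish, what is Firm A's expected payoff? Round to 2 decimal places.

E[Polish] = 1/10·1 + 1/10·(-6) + 4/5·1 = 1/10 + (-3/5) + 4/5 = 3/10

0.30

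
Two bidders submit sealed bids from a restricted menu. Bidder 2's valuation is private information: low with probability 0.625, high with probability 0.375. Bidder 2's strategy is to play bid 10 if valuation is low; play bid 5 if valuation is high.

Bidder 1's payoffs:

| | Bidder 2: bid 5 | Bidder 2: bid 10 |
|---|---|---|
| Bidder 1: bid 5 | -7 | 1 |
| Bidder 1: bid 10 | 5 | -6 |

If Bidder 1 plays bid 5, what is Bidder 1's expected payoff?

-2

E[bid 5] = 0.625·1 + 0.375·(-7) = 0.625 + (-2.625) = -2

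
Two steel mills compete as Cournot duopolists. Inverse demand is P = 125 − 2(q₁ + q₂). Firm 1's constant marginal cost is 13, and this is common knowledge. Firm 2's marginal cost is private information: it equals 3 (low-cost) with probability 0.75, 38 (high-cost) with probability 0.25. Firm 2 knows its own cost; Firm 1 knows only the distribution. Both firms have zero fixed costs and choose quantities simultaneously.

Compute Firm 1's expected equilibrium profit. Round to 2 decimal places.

681.42

Type-c best response for Firm 2: q₂(c) = (125 − c)/4 − q₁/2.
Firm 1 maximizes expected profit; its first-order condition is 125 − 4q₁ − 2E[q₂] − 13 = 0.
Substituting E[q₂] and solving: E[c₂] = 11.75, so q₁ = (125 − 2·13 + 11.75)/6 = 18.4583.
E[P] = 125 − 2·(q₁ + E[q₂]) = 49.9167; Firm 1's expected profit = (E[P] − 13)·q₁ = (49.9167 − 13)·18.4583 = 681.42.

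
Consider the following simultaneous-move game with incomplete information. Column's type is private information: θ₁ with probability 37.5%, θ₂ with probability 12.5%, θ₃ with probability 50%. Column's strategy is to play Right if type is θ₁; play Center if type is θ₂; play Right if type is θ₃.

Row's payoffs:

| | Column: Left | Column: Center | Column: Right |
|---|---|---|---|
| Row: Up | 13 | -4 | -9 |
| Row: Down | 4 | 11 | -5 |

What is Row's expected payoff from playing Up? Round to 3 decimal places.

E[Up] = 0.375·(-9) + 0.125·(-4) + 0.5·(-9) = (-3.375) + (-0.5) + (-4.5) = -8.375

-8.375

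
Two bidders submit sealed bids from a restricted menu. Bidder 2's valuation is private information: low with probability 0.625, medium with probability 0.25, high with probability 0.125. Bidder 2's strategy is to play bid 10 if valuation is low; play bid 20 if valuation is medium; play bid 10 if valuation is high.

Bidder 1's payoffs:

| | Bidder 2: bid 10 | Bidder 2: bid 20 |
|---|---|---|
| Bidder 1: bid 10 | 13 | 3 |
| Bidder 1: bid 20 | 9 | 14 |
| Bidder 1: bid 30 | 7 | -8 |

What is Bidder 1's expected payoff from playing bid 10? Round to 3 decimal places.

E[bid 10] = 0.625·13 + 0.25·3 + 0.125·13 = 8.125 + 0.75 + 1.625 = 10.5

10.500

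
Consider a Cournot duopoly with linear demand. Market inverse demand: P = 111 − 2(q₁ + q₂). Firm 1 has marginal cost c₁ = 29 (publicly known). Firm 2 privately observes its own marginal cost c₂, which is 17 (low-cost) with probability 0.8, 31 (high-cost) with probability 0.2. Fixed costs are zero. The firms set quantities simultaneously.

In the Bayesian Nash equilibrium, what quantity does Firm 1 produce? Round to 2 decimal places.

12.13

Type-c best response for Firm 2: q₂(c) = (111 − c)/4 − q₁/2.
Firm 1 maximizes expected profit; its first-order condition is 111 − 4q₁ − 2E[q₂] − 29 = 0.
Substituting E[q₂] and solving: E[c₂] = 19.8, so q₁ = (111 − 2·29 + 19.8)/6 = 12.1333.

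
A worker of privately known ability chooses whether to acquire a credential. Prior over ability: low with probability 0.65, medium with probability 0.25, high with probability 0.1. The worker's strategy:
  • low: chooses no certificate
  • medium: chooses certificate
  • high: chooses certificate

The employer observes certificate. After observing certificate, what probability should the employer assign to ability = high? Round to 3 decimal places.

P(certificate) = 0.65·0 + 0.25·1 + 0.1·1 = 0.35
P(high | certificate) = (0.1·1) / 0.35 = 0.1 / 0.35 = 0.285714

0.286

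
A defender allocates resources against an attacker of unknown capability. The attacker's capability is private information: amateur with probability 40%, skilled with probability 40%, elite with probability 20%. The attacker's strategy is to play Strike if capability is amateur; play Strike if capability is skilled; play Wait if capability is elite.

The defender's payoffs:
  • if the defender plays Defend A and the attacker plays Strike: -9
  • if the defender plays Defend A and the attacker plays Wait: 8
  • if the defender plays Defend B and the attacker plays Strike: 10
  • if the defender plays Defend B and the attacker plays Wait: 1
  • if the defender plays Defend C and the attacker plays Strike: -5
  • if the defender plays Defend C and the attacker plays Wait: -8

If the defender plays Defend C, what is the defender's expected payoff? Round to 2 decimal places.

Take the expectation over the attacker's capability, weighting each type's action by its prior probability.
E[Defend C] = 0.4·(-5) + 0.4·(-5) + 0.2·(-8) = (-2) + (-2) + (-1.6) = -5.6

-5.60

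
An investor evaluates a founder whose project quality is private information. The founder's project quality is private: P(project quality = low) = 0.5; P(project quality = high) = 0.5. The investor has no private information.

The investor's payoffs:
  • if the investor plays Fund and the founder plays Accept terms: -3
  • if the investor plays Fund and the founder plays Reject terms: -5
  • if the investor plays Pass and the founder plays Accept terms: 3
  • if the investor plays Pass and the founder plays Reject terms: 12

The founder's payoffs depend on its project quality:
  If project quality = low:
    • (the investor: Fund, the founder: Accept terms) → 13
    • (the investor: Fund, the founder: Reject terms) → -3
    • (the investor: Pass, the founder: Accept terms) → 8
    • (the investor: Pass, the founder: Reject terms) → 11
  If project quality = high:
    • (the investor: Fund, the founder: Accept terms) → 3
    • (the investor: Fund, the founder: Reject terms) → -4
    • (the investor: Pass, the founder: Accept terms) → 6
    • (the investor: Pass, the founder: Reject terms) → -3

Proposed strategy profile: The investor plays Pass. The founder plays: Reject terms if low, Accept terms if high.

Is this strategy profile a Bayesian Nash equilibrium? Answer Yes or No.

A profile is a BNE iff every type of every player is best-responding given beliefs about the other side.
The investor plays Pass: E[Pass] = 0.5·(12) + 0.5·(3) = 7.5; E[Fund] = -4. Best-responding. ✓
The founder (project quality low), facing Pass: Accept terms gives 8, Reject terms gives 11. Proposed Reject terms is best. ✓
The founder (project quality high), facing Pass: Accept terms gives 6, Reject terms gives -3. Proposed Accept terms is best. ✓

Yes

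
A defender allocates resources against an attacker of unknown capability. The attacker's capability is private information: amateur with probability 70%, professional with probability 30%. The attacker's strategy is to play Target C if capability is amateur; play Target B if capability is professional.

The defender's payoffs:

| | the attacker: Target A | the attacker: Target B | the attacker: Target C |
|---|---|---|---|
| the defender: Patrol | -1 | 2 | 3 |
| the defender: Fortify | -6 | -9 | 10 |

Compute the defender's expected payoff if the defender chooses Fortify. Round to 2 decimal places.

4.30

E[Fortify] = 0.7·10 + 0.3·(-9) = 7 + (-2.7) = 4.3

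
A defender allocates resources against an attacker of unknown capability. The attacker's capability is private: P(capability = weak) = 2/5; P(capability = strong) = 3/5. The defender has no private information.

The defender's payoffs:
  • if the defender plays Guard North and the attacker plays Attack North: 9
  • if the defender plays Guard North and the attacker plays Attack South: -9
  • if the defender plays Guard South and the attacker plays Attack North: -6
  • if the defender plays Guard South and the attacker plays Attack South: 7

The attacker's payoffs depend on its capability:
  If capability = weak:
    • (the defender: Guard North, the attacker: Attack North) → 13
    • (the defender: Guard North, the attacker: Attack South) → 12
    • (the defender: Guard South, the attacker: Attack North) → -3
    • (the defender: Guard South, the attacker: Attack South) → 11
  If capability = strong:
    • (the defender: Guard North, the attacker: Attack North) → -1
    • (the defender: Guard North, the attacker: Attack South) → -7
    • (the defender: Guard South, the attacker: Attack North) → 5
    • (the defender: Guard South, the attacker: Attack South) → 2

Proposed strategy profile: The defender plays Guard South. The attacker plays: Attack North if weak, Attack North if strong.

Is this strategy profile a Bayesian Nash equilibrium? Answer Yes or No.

No

A profile is a BNE iff every type of every player is best-responding given beliefs about the other side.
The defender plays Guard South: E[Guard South] = 2/5·(-6) + 3/5·(-6) = -6; E[Guard North] = 9. Not best-responding. ✗
The attacker (capability weak), facing Guard South: Attack North gives -3, Attack South gives 11. Proposed Attack North is not best — profitable deviation exists. ✗
The attacker (capability strong), facing Guard South: Attack North gives 5, Attack South gives 2. Proposed Attack North is best. ✓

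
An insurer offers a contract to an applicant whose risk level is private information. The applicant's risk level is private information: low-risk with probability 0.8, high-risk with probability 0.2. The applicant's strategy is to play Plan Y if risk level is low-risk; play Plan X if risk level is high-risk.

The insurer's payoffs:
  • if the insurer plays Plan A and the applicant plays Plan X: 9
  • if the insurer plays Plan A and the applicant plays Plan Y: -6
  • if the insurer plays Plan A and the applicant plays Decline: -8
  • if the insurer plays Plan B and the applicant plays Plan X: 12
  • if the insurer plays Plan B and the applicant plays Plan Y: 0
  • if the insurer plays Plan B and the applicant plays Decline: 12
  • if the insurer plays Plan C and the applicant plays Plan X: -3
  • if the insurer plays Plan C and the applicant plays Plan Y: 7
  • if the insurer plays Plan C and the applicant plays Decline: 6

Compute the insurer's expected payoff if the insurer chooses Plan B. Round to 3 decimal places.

E[Plan B] = 0.8·0 + 0.2·12 = 0 + 2.4 = 2.4

2.400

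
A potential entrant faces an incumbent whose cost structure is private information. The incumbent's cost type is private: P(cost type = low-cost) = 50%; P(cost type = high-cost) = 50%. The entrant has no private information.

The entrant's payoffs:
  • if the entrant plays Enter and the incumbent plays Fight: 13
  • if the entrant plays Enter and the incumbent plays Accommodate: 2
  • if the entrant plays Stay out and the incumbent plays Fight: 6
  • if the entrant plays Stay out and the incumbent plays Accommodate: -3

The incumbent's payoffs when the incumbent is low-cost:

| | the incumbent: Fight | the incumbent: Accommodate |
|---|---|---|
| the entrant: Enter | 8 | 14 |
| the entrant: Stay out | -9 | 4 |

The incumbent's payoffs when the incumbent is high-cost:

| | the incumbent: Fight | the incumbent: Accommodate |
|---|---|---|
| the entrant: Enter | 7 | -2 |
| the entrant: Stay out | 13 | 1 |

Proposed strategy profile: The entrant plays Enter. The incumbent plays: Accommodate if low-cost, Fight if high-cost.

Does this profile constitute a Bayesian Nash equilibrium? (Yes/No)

A profile is a BNE iff every type of every player is best-responding given beliefs about the other side.
The entrant plays Enter: E[Enter] = 0.5·(2) + 0.5·(13) = 7.5; E[Stay out] = 1.5. Best-responding. ✓
The incumbent (cost type low-cost), facing Enter: Fight gives 8, Accommodate gives 14. Proposed Accommodate is best. ✓
The incumbent (cost type high-cost), facing Enter: Fight gives 7, Accommodate gives -2. Proposed Fight is best. ✓

Yes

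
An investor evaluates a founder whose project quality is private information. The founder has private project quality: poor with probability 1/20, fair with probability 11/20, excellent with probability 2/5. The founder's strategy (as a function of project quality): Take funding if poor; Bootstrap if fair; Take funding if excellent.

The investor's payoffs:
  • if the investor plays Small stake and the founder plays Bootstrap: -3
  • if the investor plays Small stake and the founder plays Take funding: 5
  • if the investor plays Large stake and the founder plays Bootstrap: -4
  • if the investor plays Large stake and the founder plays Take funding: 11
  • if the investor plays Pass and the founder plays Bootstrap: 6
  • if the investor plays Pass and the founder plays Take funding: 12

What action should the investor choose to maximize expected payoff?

Pass

E[Small stake] = 1/20·(5) + 11/20·(-3) + 2/5·(5) = 3/5
E[Large stake] = 1/20·(11) + 11/20·(-4) + 2/5·(11) = 11/4
E[Pass] = 1/20·(12) + 11/20·(6) + 2/5·(12) = 87/10
Best response: Pass (87/10 is the largest).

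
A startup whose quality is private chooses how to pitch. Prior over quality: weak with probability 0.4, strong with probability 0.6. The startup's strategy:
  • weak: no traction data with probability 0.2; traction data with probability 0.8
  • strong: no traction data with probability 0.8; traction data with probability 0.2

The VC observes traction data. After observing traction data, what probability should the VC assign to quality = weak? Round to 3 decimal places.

0.727

Apply Bayes' rule using the sender's strategy as the likelihood.
P(traction data) = 0.4·0.8 + 0.6·0.2 = 0.44
P(weak | traction data) = (0.4·0.8) / 0.44 = 0.32 / 0.44 = 0.727273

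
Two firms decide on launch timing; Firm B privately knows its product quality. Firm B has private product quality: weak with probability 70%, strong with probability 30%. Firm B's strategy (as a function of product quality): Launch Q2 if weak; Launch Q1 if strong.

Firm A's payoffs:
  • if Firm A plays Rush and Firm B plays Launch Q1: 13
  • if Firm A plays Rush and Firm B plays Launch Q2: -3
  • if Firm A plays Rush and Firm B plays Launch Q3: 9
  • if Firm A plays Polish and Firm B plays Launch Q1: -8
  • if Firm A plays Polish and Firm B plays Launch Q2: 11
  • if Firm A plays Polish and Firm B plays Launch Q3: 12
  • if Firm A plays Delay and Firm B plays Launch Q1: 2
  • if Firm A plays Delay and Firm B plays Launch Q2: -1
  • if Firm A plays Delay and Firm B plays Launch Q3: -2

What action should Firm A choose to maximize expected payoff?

Polish

E[Rush] = 0.7·(-3) + 0.3·(13) = 1.8
E[Polish] = 0.7·(11) + 0.3·(-8) = 5.3
E[Delay] = 0.7·(-1) + 0.3·(2) = -0.1
Best response: Polish (5.3 is the largest).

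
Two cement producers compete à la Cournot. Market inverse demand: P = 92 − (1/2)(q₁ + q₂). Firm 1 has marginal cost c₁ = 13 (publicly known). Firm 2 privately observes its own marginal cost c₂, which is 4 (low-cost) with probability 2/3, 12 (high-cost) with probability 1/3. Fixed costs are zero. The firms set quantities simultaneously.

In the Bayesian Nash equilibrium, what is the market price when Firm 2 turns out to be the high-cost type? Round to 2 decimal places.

39.89

Each type of Firm 2 best-responds to q₁; Firm 1 best-responds to the expected q₂ over Firm 2's types.
Firm 2 with cost c maximizes (92 − (1/2)(q₁+q₂) − c)·q₂, giving q₂(c) = (92 − c − (1/2)q₁).
E[c₂] = 2/3·4 + 1/3·12 = 6.66667
Firm 1's FOC against E[q₂] yields q₁ = (92 − 2·13 + E[c₂])/(3/2) = (92 − 26 + 6.66667)/(3/2) = 48.4444.
q₂(high-cost) = 55.7778, so P = 92 − (1/2)·(48.4444 + 55.7778) = 39.8889.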